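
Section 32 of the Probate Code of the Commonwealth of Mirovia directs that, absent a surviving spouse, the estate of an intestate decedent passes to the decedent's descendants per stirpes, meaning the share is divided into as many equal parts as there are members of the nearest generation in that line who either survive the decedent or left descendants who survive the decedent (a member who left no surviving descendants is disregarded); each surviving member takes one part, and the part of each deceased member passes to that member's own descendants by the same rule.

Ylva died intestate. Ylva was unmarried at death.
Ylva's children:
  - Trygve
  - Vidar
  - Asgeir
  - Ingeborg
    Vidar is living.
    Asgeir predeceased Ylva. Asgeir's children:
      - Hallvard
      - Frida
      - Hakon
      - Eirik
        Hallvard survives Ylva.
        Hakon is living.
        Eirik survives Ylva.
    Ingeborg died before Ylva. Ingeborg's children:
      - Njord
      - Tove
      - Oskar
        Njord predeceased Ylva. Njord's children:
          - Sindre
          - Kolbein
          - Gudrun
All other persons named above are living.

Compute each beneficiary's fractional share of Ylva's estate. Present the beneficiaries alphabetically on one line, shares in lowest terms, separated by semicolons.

There is no surviving spouse, so the entire estate passes to Ylva's descendants per stirpes.
The estate is divided into 4 equal shares of 1/4 among Trygve, Vidar, Asgeir, Ingeborg.
Trygve is living and takes 1/4.
Vidar is living and takes 1/4.
Asgeir predeceased; the 1/4 allotted to Asgeir's branch passes to Asgeir's issue by representation.
The 1/4 is divided into 4 equal shares of 1/16 among Hallvard, Frida, Hakon, Eirik.
Hallvard is living and takes 1/16.
Frida is living and takes 1/16.
Hakon is living and takes 1/16.
Eirik is living and takes 1/16.
Ingeborg predeceased; the 1/4 allotted to Ingeborg's branch passes to Ingeborg's issue by representation.
The 1/4 is divided into 3 equal shares of 1/12 among Njord, Tove, Oskar.
Njord predeceased; the 1/12 allotted to Njord's branch passes to Njord's issue by representation.
The 1/12 is divided into 3 equal shares of 1/36 among Sindre, Kolbein, Gudrun.
Sindre is living and takes 1/36.
Kolbein is living and takes 1/36.
Gudrun is living and takes 1/36.
Tove is living and takes 1/12.
Oskar is living and takes 1/12.

Eirik 1/16; Frida 1/16; Gudrun 1/36; Hakon 1/16; Hallvard 1/16; Kolbein 1/36; Oskar 1/12; Sindre 1/36; Tove 1/12; Trygve 1/4; Vidar 1/4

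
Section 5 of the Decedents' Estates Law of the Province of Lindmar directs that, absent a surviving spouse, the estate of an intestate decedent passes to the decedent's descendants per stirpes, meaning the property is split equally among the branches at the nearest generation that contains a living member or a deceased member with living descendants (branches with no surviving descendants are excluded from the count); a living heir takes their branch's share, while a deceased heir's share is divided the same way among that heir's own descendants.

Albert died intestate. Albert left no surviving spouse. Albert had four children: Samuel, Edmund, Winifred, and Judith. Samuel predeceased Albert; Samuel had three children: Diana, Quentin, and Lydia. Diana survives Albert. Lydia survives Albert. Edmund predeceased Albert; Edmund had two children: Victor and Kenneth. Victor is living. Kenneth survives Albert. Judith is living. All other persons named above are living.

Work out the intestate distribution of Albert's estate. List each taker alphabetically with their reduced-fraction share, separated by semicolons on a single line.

Diana 1/12; Judith 1/4; Kenneth 1/8; Lydia 1/12; Quentin 1/12; Victor 1/8; Winifred 1/4

There is no surviving spouse, so the entire estate passes to Albert's descendants per stirpes.
The estate is divided into 4 equal shares of 1/4 among Samuel, Edmund, Winifred, Judith.
Samuel predeceased; the 1/4 allotted to Samuel's branch passes to Samuel's issue by representation.
The 1/4 is divided into 3 equal shares of 1/12 among Diana, Quentin, Lydia.
Diana is living and takes 1/12.
Quentin is living and takes 1/12.
Lydia is living and takes 1/12.
Edmund predeceased; the 1/4 allotted to Edmund's branch passes to Edmund's issue by representation.
The 1/4 is divided into 2 equal shares of 1/8 among Victor, Kenneth.
Victor is living and takes 1/8.
Kenneth is living and takes 1/8.
Winifred is living and takes 1/4.
Judith is living and takes 1/4.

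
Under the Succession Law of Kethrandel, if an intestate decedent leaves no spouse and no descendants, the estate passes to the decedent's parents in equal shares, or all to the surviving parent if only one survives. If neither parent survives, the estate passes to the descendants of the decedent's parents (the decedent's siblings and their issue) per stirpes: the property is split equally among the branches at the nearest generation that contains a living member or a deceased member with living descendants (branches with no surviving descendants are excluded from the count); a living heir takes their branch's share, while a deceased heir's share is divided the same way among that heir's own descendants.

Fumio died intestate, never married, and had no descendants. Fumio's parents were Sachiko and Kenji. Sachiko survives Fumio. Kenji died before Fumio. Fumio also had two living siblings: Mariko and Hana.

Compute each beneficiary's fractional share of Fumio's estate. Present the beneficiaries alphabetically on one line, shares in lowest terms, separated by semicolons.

Sachiko 1

Only one parent, Sachiko, survives, so Sachiko takes the entire estate. The siblings take nothing because a surviving parent has priority.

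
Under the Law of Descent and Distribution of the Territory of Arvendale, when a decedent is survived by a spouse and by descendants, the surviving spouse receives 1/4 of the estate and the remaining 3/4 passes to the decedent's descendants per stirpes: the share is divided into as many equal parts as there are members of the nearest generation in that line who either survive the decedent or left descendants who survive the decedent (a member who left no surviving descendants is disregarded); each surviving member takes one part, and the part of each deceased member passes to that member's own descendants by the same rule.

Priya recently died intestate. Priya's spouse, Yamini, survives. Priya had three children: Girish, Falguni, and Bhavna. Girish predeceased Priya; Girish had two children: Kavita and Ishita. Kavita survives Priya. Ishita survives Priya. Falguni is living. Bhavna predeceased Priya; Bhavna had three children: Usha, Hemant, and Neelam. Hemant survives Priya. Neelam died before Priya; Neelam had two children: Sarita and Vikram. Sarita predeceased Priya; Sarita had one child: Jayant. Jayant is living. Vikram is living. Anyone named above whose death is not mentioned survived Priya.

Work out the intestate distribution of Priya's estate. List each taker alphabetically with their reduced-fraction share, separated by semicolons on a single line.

Yamini, as surviving spouse, takes 1/4.
The remaining 3/4 passes to Priya's descendants per stirpes.
The 3/4 is divided into 3 equal shares of 1/4 among Girish, Falguni, Bhavna.
Girish predeceased; the 1/4 allotted to Girish's branch passes to Girish's issue by representation.
The 1/4 is divided into 2 equal shares of 1/8 among Kavita, Ishita.
Kavita is living and takes 1/8.
Ishita is living and takes 1/8.
Falguni is living and takes 1/4.
Bhavna predeceased; the 1/4 allotted to Bhavna's branch passes to Bhavna's issue by representation.
The 1/4 is divided into 3 equal shares of 1/12 among Usha, Hemant, Neelam.
Usha is living and takes 1/12.
Hemant is living and takes 1/12.
Neelam predeceased; the 1/12 allotted to Neelam's branch passes to Neelam's issue by representation.
The 1/12 is divided into 2 equal shares of 1/24 among Sarita, Vikram.
Sarita predeceased; the 1/24 allotted to Sarita's branch passes to Sarita's issue by representation.
Jayant is the sole taker at this level and receives the full 1/24.
Vikram is living and takes 1/24.

Falguni 1/4; Hemant 1/12; Ishita 1/8; Jayant 1/24; Kavita 1/8; Usha 1/12; Vikram 1/24; Yamini 1/4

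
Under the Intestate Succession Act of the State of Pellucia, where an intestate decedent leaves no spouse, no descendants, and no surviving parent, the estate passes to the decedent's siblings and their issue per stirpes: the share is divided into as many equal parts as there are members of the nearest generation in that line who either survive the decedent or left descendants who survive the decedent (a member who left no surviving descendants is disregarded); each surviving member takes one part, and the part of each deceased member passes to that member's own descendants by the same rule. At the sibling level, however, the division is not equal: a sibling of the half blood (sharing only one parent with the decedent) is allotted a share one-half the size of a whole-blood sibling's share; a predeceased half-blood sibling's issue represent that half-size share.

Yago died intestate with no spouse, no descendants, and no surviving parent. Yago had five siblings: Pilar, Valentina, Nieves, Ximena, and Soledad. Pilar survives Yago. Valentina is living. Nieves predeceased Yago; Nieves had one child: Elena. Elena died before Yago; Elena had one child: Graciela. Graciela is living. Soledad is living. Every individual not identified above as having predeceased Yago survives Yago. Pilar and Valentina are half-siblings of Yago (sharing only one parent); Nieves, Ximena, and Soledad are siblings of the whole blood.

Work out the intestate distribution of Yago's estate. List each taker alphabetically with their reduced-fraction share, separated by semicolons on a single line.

No spouse, descendants, or parent survives, so the estate passes to Yago's siblings per stirpes.
Half-blood siblings count for one-half the weight of whole-blood siblings at the initial division.
Dividing 1 in proportion to weights (total weight 4): Pilar (weight 1/2) → 1/8; Valentina (weight 1/2) → 1/8; Nieves (weight 1) → 1/4; Ximena (weight 1) → 1/4; Soledad (weight 1) → 1/4.
Pilar is living and takes 1/8.
Valentina is living and takes 1/8.
Nieves predeceased; the 1/4 allotted to Nieves's branch passes to Nieves's issue by representation.
Elena's line is the sole branch at this level, so the full 1/4 passes to Elena's issue by representation.
Graciela is the sole taker at this level and receives the full 1/4.
Ximena is living and takes 1/4.
Soledad is living and takes 1/4.

Graciela 1/4; Pilar 1/8; Soledad 1/4; Valentina 1/8; Ximena 1/4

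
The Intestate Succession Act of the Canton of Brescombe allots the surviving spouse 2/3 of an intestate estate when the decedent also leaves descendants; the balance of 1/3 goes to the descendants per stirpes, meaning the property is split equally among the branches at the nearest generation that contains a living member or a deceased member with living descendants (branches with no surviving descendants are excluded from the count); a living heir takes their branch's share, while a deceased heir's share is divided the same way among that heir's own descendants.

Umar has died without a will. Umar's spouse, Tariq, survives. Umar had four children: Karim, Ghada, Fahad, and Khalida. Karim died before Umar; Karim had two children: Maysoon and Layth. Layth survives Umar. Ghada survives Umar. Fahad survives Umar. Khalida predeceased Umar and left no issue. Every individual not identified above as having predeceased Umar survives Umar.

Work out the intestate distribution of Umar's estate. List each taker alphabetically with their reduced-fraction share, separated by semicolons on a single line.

Fahad 1/9; Ghada 1/9; Layth 1/18; Maysoon 1/18; Tariq 2/3

Tariq, as surviving spouse, takes 2/3.
The remaining 1/3 passes to Umar's descendants per stirpes.
Khalida left no surviving issue, so that branch lapses and is disregarded.
The 1/3 is divided into 3 equal shares of 1/9 among Karim, Ghada, Fahad.
Karim predeceased; the 1/9 allotted to Karim's branch passes to Karim's issue by representation.
The 1/9 is divided into 2 equal shares of 1/18 among Maysoon, Layth.
Maysoon is living and takes 1/18.
Layth is living and takes 1/18.
Ghada is living and takes 1/9.
Fahad is living and takes 1/9.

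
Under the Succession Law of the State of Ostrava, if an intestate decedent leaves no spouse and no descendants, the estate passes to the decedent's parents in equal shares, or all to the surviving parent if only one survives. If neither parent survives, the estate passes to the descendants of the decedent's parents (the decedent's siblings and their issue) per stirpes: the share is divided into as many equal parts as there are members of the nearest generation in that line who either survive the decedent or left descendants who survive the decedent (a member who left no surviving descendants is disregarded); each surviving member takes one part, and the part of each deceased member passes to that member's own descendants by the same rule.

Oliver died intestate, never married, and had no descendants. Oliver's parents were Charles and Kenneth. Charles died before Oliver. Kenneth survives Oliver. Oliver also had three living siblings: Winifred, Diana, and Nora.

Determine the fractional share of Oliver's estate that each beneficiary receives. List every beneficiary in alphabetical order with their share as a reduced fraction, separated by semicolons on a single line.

Kenneth 1

Only one parent, Kenneth, survives, so Kenneth takes the entire estate. The siblings take nothing because a surviving parent has priority.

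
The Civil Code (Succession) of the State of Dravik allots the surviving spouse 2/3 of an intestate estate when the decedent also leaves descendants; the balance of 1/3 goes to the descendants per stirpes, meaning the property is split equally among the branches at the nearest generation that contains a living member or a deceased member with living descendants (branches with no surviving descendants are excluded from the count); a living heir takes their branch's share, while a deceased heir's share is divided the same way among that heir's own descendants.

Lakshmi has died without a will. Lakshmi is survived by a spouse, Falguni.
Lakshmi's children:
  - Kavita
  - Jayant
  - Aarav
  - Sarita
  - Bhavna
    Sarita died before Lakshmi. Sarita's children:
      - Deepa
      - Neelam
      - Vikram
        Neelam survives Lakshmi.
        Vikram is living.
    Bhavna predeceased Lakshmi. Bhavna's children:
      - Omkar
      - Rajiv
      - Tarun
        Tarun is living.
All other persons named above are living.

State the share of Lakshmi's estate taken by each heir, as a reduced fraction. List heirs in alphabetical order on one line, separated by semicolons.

Falguni, as surviving spouse, takes 2/3.
The remaining 1/3 passes to Lakshmi's descendants per stirpes.
The 1/3 is divided into 5 equal shares of 1/15 among Kavita, Jayant, Aarav, Sarita, Bhavna.
Kavita is living and takes 1/15.
Jayant is living and takes 1/15.
Aarav is living and takes 1/15.
Sarita predeceased; the 1/15 allotted to Sarita's branch passes to Sarita's issue by representation.
The 1/15 is divided into 3 equal shares of 1/45 among Deepa, Neelam, Vikram.
Deepa is living and takes 1/45.
Neelam is living and takes 1/45.
Vikram is living and takes 1/45.
Bhavna predeceased; the 1/15 allotted to Bhavna's branch passes to Bhavna's issue by representation.
The 1/15 is divided into 3 equal shares of 1/45 among Omkar, Rajiv, Tarun.
Omkar is living and takes 1/45.
Rajiv is living and takes 1/45.
Tarun is living and takes 1/45.

Aarav 1/15; Deepa 1/45; Falguni 2/3; Jayant 1/15; Kavita 1/15; Neelam 1/45; Omkar 1/45; Rajiv 1/45; Tarun 1/45; Vikram 1/45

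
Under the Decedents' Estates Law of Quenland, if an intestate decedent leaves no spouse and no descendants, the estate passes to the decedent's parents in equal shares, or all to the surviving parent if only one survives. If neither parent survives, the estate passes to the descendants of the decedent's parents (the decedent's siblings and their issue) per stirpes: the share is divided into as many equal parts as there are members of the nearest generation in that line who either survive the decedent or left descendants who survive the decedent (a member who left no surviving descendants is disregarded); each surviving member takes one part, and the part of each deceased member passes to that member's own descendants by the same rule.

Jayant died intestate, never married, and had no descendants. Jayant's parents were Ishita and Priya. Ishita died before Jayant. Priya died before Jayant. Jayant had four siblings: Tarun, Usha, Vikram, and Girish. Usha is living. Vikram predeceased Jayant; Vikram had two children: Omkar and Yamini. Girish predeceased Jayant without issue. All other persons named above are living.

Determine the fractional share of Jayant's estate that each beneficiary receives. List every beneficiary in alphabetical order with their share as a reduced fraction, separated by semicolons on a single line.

Neither parent survives and there are no descendants, so the estate passes to Jayant's siblings and their issue per stirpes.
Girish left no surviving issue, so that branch lapses and is disregarded.
The estate is divided into 3 equal shares of 1/3 among Tarun, Usha, Vikram.
Tarun is living and takes 1/3.
Usha is living and takes 1/3.
Vikram predeceased; the 1/3 allotted to Vikram's branch passes to Vikram's issue by representation.
The 1/3 is divided into 2 equal shares of 1/6 among Omkar, Yamini.
Omkar is living and takes 1/6.
Yamini is living and takes 1/6.

Omkar 1/6; Tarun 1/3; Usha 1/3; Yamini 1/6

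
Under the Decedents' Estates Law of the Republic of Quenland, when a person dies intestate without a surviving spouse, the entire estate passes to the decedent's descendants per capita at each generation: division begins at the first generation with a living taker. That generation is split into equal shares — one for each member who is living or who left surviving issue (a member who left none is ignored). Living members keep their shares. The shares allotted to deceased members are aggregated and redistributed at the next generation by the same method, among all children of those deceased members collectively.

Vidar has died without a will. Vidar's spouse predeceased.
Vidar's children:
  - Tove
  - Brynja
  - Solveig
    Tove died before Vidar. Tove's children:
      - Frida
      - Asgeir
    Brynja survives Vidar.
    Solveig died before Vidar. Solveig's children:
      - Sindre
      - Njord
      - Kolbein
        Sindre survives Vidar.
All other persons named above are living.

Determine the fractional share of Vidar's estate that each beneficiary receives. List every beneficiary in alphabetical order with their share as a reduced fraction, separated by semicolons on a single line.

There is no surviving spouse, so the entire estate passes to Vidar's descendants per capita at each generation.
At generation 1 (Tove, Brynja, Solveig) there are 3 shares of (1)/3 = 1/3 each.
Living: Brynja — each takes 1/3.
Deceased: Tove and Solveig. Their combined 2/3 is pooled and carried to generation 2.
At generation 2 (Frida, Asgeir, Sindre, Njord, Kolbein) there are 5 shares of (2/3)/5 = 2/15 each.
Living: Frida, Asgeir, Sindre, Njord, and Kolbein — each takes 2/15.

Asgeir 2/15; Brynja 1/3; Frida 2/15; Kolbein 2/15; Njord 2/15; Sindre 2/15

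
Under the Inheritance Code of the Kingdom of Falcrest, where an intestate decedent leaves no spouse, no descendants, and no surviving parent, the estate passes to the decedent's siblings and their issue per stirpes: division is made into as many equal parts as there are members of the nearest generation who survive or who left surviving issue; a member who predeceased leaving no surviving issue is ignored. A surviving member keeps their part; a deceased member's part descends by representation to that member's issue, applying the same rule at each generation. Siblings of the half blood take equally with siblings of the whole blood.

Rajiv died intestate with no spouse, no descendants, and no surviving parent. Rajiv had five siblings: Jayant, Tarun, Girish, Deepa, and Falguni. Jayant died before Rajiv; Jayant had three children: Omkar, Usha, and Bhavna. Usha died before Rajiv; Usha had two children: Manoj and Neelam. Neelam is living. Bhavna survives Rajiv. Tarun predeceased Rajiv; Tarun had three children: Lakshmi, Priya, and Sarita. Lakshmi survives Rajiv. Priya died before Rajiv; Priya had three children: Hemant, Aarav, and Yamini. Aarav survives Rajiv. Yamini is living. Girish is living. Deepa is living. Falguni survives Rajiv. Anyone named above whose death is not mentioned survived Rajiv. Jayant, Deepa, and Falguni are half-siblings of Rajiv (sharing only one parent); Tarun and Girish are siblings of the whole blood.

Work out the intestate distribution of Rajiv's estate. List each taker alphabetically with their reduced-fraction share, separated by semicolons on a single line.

Aarav 1/45; Bhavna 1/15; Deepa 1/5; Falguni 1/5; Girish 1/5; Hemant 1/45; Lakshmi 1/15; Manoj 1/30; Neelam 1/30; Omkar 1/15; Sarita 1/15; Yamini 1/45

No spouse, descendants, or parent survives, so the estate passes to Rajiv's siblings per stirpes.
Half-blood and whole-blood siblings take equally under the stated rule.
The estate is divided into 5 equal shares of 1/5 among Jayant, Tarun, Girish, Deepa, Falguni.
Jayant predeceased; the 1/5 allotted to Jayant's branch passes to Jayant's issue by representation.
The 1/5 is divided into 3 equal shares of 1/15 among Omkar, Usha, Bhavna.
Omkar is living and takes 1/15.
Usha predeceased; the 1/15 allotted to Usha's branch passes to Usha's issue by representation.
The 1/15 is divided into 2 equal shares of 1/30 among Manoj, Neelam.
Manoj is living and takes 1/30.
Neelam is living and takes 1/30.
Bhavna is living and takes 1/15.
Tarun predeceased; the 1/5 allotted to Tarun's branch passes to Tarun's issue by representation.
The 1/5 is divided into 3 equal shares of 1/15 among Lakshmi, Priya, Sarita.
Lakshmi is living and takes 1/15.
Priya predeceased; the 1/15 allotted to Priya's branch passes to Priya's issue by representation.
The 1/15 is divided into 3 equal shares of 1/45 among Hemant, Aarav, Yamini.
Hemant is living and takes 1/45.
Aarav is living and takes 1/45.
Yamini is living and takes 1/45.
Sarita is living and takes 1/15.
Girish is living and takes 1/5.
Deepa is living and takes 1/5.
Falguni is living and takes 1/5.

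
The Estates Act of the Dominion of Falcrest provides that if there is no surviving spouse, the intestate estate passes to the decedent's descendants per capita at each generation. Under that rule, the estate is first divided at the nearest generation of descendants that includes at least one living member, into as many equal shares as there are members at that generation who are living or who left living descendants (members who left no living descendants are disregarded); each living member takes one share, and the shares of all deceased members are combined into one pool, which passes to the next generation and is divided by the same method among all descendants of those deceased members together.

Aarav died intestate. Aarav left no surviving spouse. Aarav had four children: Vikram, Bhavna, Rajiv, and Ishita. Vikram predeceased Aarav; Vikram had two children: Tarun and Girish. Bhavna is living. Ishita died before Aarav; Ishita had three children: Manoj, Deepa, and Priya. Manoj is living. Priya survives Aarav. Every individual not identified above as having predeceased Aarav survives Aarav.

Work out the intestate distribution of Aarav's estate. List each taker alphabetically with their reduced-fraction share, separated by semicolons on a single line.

There is no surviving spouse, so the entire estate passes to Aarav's descendants per capita at each generation.
At generation 1 (Vikram, Bhavna, Rajiv, Ishita) there are 4 shares of (1)/4 = 1/4 each.
Living: Bhavna and Rajiv — each takes 1/4.
Deceased: Vikram and Ishita. Their combined 1/2 is pooled and carried to generation 2.
At generation 2 (Tarun, Girish, Manoj, Deepa, Priya) there are 5 shares of (1/2)/5 = 1/10 each.
Living: Tarun, Girish, Manoj, Deepa, and Priya — each takes 1/10.

Bhavna 1/4; Deepa 1/10; Girish 1/10; Manoj 1/10; Priya 1/10; Rajiv 1/4; Tarun 1/10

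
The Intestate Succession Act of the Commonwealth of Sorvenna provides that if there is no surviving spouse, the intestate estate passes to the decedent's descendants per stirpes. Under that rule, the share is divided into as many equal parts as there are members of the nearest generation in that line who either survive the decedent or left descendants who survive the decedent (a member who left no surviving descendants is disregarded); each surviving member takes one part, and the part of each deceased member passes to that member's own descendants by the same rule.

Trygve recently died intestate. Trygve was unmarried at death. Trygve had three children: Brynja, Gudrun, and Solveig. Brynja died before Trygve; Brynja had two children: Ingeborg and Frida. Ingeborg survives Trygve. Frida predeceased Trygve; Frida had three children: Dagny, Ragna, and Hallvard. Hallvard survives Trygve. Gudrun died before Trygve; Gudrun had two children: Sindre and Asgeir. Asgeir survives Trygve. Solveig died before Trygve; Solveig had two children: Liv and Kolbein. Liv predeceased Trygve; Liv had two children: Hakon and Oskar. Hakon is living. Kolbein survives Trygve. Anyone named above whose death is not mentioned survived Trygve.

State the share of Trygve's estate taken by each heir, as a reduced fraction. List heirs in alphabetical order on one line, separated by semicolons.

There is no surviving spouse, so the entire estate passes to Trygve's descendants per stirpes.
The estate is divided into 3 equal shares of 1/3 among Brynja, Gudrun, Solveig.
Brynja predeceased; the 1/3 allotted to Brynja's branch passes to Brynja's issue by representation.
The 1/3 is divided into 2 equal shares of 1/6 among Ingeborg, Frida.
Ingeborg is living and takes 1/6.
Frida predeceased; the 1/6 allotted to Frida's branch passes to Frida's issue by representation.
The 1/6 is divided into 3 equal shares of 1/18 among Dagny, Ragna, Hallvard.
Dagny is living and takes 1/18.
Ragna is living and takes 1/18.
Hallvard is living and takes 1/18.
Gudrun predeceased; the 1/3 allotted to Gudrun's branch passes to Gudrun's issue by representation.
The 1/3 is divided into 2 equal shares of 1/6 among Sindre, Asgeir.
Sindre is living and takes 1/6.
Asgeir is living and takes 1/6.
Solveig predeceased; the 1/3 allotted to Solveig's branch passes to Solveig's issue by representation.
The 1/3 is divided into 2 equal shares of 1/6 among Liv, Kolbein.
Liv predeceased; the 1/6 allotted to Liv's branch passes to Liv's issue by representation.
The 1/6 is divided into 2 equal shares of 1/12 among Hakon, Oskar.
Hakon is living and takes 1/12.
Oskar is living and takes 1/12.
Kolbein is living and takes 1/6.

Asgeir 1/6; Dagny 1/18; Hakon 1/12; Hallvard 1/18; Ingeborg 1/6; Kolbein 1/6; Oskar 1/12; Ragna 1/18; Sindre 1/6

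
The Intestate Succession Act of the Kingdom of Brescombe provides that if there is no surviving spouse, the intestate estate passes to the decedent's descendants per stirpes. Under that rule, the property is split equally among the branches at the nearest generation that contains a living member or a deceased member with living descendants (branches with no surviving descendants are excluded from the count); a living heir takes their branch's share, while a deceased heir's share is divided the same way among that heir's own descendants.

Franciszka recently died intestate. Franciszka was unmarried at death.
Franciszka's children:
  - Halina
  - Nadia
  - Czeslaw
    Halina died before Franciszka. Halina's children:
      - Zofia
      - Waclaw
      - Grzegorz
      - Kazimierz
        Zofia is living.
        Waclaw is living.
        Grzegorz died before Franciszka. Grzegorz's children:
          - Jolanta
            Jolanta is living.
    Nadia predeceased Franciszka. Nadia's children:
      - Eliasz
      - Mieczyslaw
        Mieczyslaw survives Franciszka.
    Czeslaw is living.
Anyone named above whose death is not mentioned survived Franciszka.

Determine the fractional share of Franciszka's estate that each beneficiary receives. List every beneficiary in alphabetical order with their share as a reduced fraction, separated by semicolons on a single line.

There is no surviving spouse, so the entire estate passes to Franciszka's descendants per stirpes.
The estate is divided into 3 equal shares of 1/3 among Halina, Nadia, Czeslaw.
Halina predeceased; the 1/3 allotted to Halina's branch passes to Halina's issue by representation.
The 1/3 is divided into 4 equal shares of 1/12 among Zofia, Waclaw, Grzegorz, Kazimierz.
Zofia is living and takes 1/12.
Waclaw is living and takes 1/12.
Grzegorz predeceased; the 1/12 allotted to Grzegorz's branch passes to Grzegorz's issue by representation.
Jolanta is the sole taker at this level and receives the full 1/12.
Kazimierz is living and takes 1/12.
Nadia predeceased; the 1/3 allotted to Nadia's branch passes to Nadia's issue by representation.
The 1/3 is divided into 2 equal shares of 1/6 among Eliasz, Mieczyslaw.
Eliasz is living and takes 1/6.
Mieczyslaw is living and takes 1/6.
Czeslaw is living and takes 1/3.

Czeslaw 1/3; Eliasz 1/6; Jolanta 1/12; Kazimierz 1/12; Mieczyslaw 1/6; Waclaw 1/12; Zofia 1/12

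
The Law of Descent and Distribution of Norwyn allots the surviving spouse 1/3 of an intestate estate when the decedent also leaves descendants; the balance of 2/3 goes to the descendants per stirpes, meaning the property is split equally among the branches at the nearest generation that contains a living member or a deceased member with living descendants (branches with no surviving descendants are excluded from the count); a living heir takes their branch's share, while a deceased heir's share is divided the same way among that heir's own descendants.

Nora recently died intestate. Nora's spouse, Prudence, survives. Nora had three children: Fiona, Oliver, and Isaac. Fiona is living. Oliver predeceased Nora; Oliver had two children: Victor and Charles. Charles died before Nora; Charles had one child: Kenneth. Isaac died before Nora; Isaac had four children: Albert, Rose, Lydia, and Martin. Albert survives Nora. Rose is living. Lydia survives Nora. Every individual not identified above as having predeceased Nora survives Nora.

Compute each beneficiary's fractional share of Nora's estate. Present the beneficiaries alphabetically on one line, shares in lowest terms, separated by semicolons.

Albert 1/18; Fiona 2/9; Kenneth 1/9; Lydia 1/18; Martin 1/18; Prudence 1/3; Rose 1/18; Victor 1/9

Prudence, as surviving spouse, takes 1/3.
The remaining 2/3 passes to Nora's descendants per stirpes.
The 2/3 is divided into 3 equal shares of 2/9 among Fiona, Oliver, Isaac.
Fiona is living and takes 2/9.
Oliver predeceased; the 2/9 allotted to Oliver's branch passes to Oliver's issue by representation.
The 2/9 is divided into 2 equal shares of 1/9 among Victor, Charles.
Victor is living and takes 1/9.
Charles predeceased; the 1/9 allotted to Charles's branch passes to Charles's issue by representation.
Kenneth is the sole taker at this level and receives the full 1/9.
Isaac predeceased; the 2/9 allotted to Isaac's branch passes to Isaac's issue by representation.
The 2/9 is divided into 4 equal shares of 1/18 among Albert, Rose, Lydia, Martin.
Albert is living and takes 1/18.
Rose is living and takes 1/18.
Lydia is living and takes 1/18.
Martin is living and takes 1/18.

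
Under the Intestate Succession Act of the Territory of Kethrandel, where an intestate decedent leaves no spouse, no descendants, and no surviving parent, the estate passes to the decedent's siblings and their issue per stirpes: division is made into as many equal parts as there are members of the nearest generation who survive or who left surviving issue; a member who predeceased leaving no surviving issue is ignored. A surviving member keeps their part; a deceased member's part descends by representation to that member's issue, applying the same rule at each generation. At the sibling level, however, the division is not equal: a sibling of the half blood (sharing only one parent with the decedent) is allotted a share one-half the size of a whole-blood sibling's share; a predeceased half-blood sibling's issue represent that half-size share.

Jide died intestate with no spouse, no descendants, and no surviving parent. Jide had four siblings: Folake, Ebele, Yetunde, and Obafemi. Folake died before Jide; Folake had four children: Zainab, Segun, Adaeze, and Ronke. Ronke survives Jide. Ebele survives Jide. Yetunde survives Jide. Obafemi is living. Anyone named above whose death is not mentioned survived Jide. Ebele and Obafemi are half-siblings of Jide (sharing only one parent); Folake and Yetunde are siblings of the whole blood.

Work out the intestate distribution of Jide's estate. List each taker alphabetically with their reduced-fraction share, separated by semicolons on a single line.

Adaeze 1/12; Ebele 1/6; Obafemi 1/6; Ronke 1/12; Segun 1/12; Yetunde 1/3; Zainab 1/12

No spouse, descendants, or parent survives, so the estate passes to Jide's siblings per stirpes.
Half-blood siblings count for one-half the weight of whole-blood siblings at the initial division.
Dividing 1 in proportion to weights (total weight 3): Folake (weight 1) → 1/3; Ebele (weight 1/2) → 1/6; Yetunde (weight 1) → 1/3; Obafemi (weight 1/2) → 1/6.
Folake predeceased; the 1/3 allotted to Folake's branch passes to Folake's issue by representation.
The 1/3 is divided into 4 equal shares of 1/12 among Zainab, Segun, Adaeze, Ronke.
Zainab is living and takes 1/12.
Segun is living and takes 1/12.
Adaeze is living and takes 1/12.
Ronke is living and takes 1/12.
Ebele is living and takes 1/6.
Yetunde is living and takes 1/3.
Obafemi is living and takes 1/6.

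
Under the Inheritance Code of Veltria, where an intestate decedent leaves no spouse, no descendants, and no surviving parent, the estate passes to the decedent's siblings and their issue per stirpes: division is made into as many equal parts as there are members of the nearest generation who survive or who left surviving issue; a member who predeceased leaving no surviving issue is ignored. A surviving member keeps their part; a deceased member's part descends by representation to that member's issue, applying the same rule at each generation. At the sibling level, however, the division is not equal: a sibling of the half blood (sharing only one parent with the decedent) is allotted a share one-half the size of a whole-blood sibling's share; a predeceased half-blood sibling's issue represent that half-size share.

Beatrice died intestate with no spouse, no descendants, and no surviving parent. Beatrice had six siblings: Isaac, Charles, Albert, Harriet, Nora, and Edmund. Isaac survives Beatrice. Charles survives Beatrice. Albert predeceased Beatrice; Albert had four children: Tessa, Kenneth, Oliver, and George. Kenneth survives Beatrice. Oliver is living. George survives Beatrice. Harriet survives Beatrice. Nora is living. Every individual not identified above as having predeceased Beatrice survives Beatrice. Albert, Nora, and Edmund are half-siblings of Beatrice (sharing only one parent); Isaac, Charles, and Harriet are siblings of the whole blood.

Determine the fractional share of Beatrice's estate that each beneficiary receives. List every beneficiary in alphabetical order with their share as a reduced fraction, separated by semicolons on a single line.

No spouse, descendants, or parent survives, so the estate passes to Beatrice's siblings per stirpes.
Half-blood siblings count for one-half the weight of whole-blood siblings at the initial division.
Dividing 1 in proportion to weights (total weight 9/2): Isaac (weight 1) → 2/9; Charles (weight 1) → 2/9; Albert (weight 1/2) → 1/9; Harriet (weight 1) → 2/9; Nora (weight 1/2) → 1/9; Edmund (weight 1/2) → 1/9.
Isaac is living and takes 2/9.
Charles is living and takes 2/9.
Albert predeceased; the 1/9 allotted to Albert's branch passes to Albert's issue by representation.
The 1/9 is divided into 4 equal shares of 1/36 among Tessa, Kenneth, Oliver, George.
Tessa is living and takes 1/36.
Kenneth is living and takes 1/36.
Oliver is living and takes 1/36.
George is living and takes 1/36.
Harriet is living and takes 2/9.
Nora is living and takes 1/9.
Edmund is living and takes 1/9.

Charles 2/9; Edmund 1/9; George 1/36; Harriet 2/9; Isaac 2/9; Kenneth 1/36; Nora 1/9; Oliver 1/36; Tessa 1/36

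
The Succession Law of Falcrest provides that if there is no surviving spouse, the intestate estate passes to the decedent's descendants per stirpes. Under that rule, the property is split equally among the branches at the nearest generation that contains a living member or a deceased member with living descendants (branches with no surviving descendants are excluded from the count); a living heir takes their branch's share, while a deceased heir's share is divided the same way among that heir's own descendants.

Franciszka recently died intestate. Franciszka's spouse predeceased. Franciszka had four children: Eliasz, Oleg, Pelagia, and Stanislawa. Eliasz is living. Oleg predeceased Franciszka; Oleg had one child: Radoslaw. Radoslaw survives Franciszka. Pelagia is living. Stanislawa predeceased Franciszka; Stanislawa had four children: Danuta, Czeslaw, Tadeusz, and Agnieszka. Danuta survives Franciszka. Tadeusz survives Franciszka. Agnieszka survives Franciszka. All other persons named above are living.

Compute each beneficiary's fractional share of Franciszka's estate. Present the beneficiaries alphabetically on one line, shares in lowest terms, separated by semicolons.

Agnieszka 1/16; Czeslaw 1/16; Danuta 1/16; Eliasz 1/4; Pelagia 1/4; Radoslaw 1/4; Tadeusz 1/16

There is no surviving spouse, so the entire estate passes to Franciszka's descendants per stirpes.
The estate is divided into 4 equal shares of 1/4 among Eliasz, Oleg, Pelagia, Stanislawa.
Eliasz is living and takes 1/4.
Oleg predeceased; the 1/4 allotted to Oleg's branch passes to Oleg's issue by representation.
Radoslaw is the sole taker at this level and receives the full 1/4.
Pelagia is living and takes 1/4.
Stanislawa predeceased; the 1/4 allotted to Stanislawa's branch passes to Stanislawa's issue by representation.
The 1/4 is divided into 4 equal shares of 1/16 among Danuta, Czeslaw, Tadeusz, Agnieszka.
Danuta is living and takes 1/16.
Czeslaw is living and takes 1/16.
Tadeusz is living and takes 1/16.
Agnieszka is living and takes 1/16.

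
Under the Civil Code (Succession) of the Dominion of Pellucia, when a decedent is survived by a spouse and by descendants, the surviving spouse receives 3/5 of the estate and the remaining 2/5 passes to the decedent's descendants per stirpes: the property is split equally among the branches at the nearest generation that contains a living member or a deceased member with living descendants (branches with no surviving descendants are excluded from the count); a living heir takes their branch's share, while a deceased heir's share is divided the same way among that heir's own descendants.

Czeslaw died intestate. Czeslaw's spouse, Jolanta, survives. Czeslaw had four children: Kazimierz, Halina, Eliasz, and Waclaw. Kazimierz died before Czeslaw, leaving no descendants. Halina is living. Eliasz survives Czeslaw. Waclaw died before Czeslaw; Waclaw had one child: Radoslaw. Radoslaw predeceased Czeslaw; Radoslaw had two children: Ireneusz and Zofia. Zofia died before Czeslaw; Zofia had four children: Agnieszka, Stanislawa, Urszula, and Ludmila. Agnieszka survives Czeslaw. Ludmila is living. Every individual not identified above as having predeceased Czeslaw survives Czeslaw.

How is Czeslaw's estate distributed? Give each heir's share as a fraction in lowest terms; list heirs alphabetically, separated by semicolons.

Jolanta, as surviving spouse, takes 3/5.
The remaining 2/5 passes to Czeslaw's descendants per stirpes.
Kazimierz left no surviving issue, so that branch lapses and is disregarded.
The 2/5 is divided into 3 equal shares of 2/15 among Halina, Eliasz, Waclaw.
Halina is living and takes 2/15.
Eliasz is living and takes 2/15.
Waclaw predeceased; the 2/15 allotted to Waclaw's branch passes to Waclaw's issue by representation.
Radoslaw's line is the sole branch at this level, so the full 2/15 passes to Radoslaw's issue by representation.
The 2/15 is divided into 2 equal shares of 1/15 among Ireneusz, Zofia.
Ireneusz is living and takes 1/15.
Zofia predeceased; the 1/15 allotted to Zofia's branch passes to Zofia's issue by representation.
The 1/15 is divided into 4 equal shares of 1/60 among Agnieszka, Stanislawa, Urszula, Ludmila.
Agnieszka is living and takes 1/60.
Stanislawa is living and takes 1/60.
Urszula is living and takes 1/60.
Ludmila is living and takes 1/60.

Agnieszka 1/60; Eliasz 2/15; Halina 2/15; Ireneusz 1/15; Jolanta 3/5; Ludmila 1/60; Stanislawa 1/60; Urszula 1/60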